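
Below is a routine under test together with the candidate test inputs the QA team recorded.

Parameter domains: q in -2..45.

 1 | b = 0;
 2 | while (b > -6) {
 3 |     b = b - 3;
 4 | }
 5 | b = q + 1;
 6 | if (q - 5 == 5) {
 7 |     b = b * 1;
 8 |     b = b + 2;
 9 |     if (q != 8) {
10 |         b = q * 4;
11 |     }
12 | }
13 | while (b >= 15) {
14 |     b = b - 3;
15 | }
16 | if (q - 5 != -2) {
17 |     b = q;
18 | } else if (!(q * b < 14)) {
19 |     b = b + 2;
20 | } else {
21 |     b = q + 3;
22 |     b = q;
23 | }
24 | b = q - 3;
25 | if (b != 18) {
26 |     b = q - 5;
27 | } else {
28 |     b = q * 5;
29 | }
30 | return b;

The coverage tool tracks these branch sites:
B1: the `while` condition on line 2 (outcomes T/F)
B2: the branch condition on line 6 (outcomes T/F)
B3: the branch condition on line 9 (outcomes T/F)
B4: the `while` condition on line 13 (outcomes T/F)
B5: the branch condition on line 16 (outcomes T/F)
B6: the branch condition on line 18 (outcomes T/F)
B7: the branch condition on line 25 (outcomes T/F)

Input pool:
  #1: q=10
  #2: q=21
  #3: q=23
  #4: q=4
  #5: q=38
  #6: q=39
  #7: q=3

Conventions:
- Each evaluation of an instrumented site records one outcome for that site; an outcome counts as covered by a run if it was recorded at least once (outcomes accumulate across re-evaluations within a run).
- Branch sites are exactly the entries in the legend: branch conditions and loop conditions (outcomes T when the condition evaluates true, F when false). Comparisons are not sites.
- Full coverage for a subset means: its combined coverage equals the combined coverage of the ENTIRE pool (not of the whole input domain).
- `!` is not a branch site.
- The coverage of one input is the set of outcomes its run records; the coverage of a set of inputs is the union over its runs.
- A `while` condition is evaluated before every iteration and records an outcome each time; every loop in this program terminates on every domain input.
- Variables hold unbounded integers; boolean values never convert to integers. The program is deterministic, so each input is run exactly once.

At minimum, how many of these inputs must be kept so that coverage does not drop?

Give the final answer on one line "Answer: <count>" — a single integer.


input #1, q=10: events B1->T, B1->T, B1->F, B2->T, B3->T, B4->T, B4->T, B4->T, B4->T, B4->T, B4->T, B4->T, B4->T, B4->T, ...; outcomes B1=T, B1=F, B2=T, B3=T, B4=T, B4=F, B5=T, B7=T
input #2, q=21: events B1->T, B1->T, B1->F, B2->F, B4->T, B4->T, B4->T, B4->F, B5->T, B7->F; outcomes B1=T, B1=F, B2=F, B4=T, B4=F, B5=T, B7=F
input #3, q=23: events B1->T, B1->T, B1->F, B2->F, B4->T, B4->T, B4->T, B4->T, B4->F, B5->T, B7->T; outcomes B1=T, B1=F, B2=F, B4=T, B4=F, B5=T, B7=T
input #4, q=4: events B1->T, B1->T, B1->F, B2->F, B4->F, B5->T, B7->T; outcomes B1=T, B1=F, B2=F, B4=F, B5=T, B7=T
input #5, q=38: events B1->T, B1->T, B1->F, B2->F, B4->T, B4->T, B4->T, B4->T, B4->T, B4->T, B4->T, B4->T, B4->T, B4->F, ...; outcomes B1=T, B1=F, B2=F, B4=T, B4=F, B5=T, B7=T
input #6, q=39: events B1->T, B1->T, B1->F, B2->F, B4->T, B4->T, B4->T, B4->T, B4->T, B4->T, B4->T, B4->T, B4->T, B4->F, ...; outcomes B1=T, B1=F, B2=F, B4=T, B4=F, B5=T, B7=T
input #7, q=3: events B1->T, B1->T, B1->F, B2->F, B4->F, B5->F, B6->F, B7->T; outcomes B1=T, B1=F, B2=F, B4=F, B5=F, B6=F, B7=T
union over all inputs: B1=T, B1=F, B2=T, B2=F, B3=T, B4=T, B4=F, B5=T, B5=F, B6=F, B7=T, B7=F (12 outcomes)
every size-1 subset falls short of the 12 outcomes (best: 8/12)
every size-2 subset falls short of the 12 outcomes (best: 11/12)
at size 3, {1, 2, 7} reaches all 12 outcomes; every lexicographically earlier size-3 subset fails
Answer: 3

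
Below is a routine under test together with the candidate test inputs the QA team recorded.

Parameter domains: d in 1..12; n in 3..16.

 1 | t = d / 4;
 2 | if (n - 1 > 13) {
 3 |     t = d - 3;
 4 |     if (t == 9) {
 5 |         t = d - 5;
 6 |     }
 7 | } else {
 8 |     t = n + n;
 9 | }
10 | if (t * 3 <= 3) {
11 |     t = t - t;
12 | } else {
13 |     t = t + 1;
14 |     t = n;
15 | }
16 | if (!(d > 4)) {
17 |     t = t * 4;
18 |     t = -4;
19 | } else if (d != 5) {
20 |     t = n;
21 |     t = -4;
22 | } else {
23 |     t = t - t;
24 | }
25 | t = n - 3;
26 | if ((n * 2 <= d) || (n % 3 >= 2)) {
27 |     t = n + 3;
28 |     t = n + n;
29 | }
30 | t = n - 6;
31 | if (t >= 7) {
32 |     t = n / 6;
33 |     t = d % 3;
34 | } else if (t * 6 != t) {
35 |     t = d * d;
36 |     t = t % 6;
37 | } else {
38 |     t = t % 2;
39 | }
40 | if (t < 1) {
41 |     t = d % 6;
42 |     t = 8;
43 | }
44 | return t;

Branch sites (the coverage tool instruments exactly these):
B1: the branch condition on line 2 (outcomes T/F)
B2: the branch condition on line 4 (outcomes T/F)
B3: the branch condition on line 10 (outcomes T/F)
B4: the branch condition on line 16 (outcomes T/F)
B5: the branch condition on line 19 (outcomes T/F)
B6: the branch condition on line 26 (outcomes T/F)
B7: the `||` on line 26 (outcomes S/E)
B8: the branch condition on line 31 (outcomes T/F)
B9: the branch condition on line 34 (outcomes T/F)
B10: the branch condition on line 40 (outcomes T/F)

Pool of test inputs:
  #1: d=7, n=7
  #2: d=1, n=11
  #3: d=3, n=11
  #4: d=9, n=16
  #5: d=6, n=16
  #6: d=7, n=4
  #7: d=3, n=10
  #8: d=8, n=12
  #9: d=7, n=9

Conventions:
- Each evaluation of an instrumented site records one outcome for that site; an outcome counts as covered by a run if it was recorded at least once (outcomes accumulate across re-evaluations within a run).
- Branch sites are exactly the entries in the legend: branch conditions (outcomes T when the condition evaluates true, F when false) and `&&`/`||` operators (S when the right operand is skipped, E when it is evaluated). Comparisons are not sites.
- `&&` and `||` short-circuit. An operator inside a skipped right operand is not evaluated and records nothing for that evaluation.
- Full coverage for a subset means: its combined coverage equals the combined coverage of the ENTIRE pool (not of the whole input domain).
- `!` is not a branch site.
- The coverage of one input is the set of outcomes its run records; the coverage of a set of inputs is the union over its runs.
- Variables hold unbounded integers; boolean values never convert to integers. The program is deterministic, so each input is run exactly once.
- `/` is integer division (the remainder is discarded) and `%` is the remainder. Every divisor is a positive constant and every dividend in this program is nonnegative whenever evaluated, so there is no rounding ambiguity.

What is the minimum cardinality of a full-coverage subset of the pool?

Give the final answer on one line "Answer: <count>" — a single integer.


test 1 (d=7, n=7) hits B1=F, B3=F, B4=F, B5=T, B6=F, B7=E, B8=F, B9=T, B10=F
test 2 (d=1, n=11) hits B1=F, B3=F, B4=T, B6=T, B7=E, B8=F, B9=T, B10=F
test 3 (d=3, n=11) hits B1=F, B3=F, B4=T, B6=T, B7=E, B8=F, B9=T, B10=F
test 4 (d=9, n=16) hits B1=T, B2=F, B3=F, B4=F, B5=T, B6=F, B7=E, B8=T, B10=T
test 5 (d=6, n=16) hits B1=T, B2=F, B3=F, B4=F, B5=T, B6=F, B7=E, B8=T, B10=T
test 6 (d=7, n=4) hits B1=F, B3=F, B4=F, B5=T, B6=F, B7=E, B8=F, B9=T, B10=F
test 7 (d=3, n=10) hits B1=F, B3=F, B4=T, B6=F, B7=E, B8=F, B9=T, B10=F
test 8 (d=8, n=12) hits B1=F, B3=F, B4=F, B5=T, B6=F, B7=E, B8=F, B9=T, B10=F
test 9 (d=7, n=9) hits B1=F, B3=F, B4=F, B5=T, B6=F, B7=E, B8=F, B9=T, B10=F
the full pool covers 15 outcomes: B1=T, B1=F, B2=F, B3=F, B4=T, B4=F, B5=T, B6=T, B6=F, B7=E, B8=T, B8=F, B9=T, B10=T, B10=F
size 1 is not enough: best union over all size-1 subsets is 9/15
at size 2, {2, 4} reaches all 15 outcomes; every lexicographically earlier size-2 subset fails
Answer: 2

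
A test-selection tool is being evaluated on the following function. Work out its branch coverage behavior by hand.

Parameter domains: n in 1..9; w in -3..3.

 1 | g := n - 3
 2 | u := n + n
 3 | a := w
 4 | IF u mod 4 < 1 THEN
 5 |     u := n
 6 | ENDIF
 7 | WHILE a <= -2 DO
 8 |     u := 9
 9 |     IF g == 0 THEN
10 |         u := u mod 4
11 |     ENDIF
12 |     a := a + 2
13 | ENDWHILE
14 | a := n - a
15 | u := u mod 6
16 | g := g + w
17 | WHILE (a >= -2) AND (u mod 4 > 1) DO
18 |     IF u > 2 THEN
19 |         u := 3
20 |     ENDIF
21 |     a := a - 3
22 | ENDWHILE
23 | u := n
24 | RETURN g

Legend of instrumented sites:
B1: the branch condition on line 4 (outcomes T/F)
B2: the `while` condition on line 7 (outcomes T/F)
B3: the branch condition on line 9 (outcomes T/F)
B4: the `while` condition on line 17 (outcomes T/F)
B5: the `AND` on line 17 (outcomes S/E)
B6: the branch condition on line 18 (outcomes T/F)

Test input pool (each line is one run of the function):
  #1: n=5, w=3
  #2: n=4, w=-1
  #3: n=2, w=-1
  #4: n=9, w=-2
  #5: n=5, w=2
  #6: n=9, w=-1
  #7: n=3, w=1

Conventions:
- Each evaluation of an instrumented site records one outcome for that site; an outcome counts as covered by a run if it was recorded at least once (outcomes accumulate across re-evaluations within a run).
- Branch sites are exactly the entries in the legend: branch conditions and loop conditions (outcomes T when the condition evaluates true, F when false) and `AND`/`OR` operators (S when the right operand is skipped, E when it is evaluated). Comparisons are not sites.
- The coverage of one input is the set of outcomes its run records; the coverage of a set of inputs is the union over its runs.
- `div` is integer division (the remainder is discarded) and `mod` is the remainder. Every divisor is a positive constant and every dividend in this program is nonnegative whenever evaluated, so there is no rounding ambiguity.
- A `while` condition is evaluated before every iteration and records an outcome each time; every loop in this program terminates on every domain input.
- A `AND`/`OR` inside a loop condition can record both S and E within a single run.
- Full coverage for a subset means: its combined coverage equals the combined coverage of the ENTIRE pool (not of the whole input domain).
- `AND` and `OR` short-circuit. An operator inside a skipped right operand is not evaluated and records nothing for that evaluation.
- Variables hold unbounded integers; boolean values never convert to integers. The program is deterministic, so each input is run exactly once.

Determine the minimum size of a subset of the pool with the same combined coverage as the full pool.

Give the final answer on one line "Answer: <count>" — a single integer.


input #1 (n=5, w=3): events B1->F, B2->F, B5->E, B4->F; covers B1=F, B2=F, B4=F, B5=E
input #2 (n=4, w=-1): events B1->T, B2->F, B5->E, B4->F; covers B1=T, B2=F, B4=F, B5=E
input #3 (n=2, w=-1): events B1->T, B2->F, B5->E, B4->T, B6->F, B5->E, B4->T, B6->F, B5->S, B4->F; covers B1=T, B2=F, B4=T, B4=F, B5=S, B5=E, B6=F
input #4 (n=9, w=-2): events B1->F, B2->T, B3->F, B2->F, B5->E, B4->T, B6->T, B5->E, B4->T, B6->T, B5->E, B4->T, B6->T, B5->E, ...; covers B1=F, B2=T, B2=F, B3=F, B4=T, B4=F, B5=S, B5=E, B6=T
input #5 (n=5, w=2): events B1->F, B2->F, B5->E, B4->F; covers B1=F, B2=F, B4=F, B5=E
input #6 (n=9, w=-1): events B1->F, B2->F, B5->E, B4->F; covers B1=F, B2=F, B4=F, B5=E
input #7 (n=3, w=1): events B1->F, B2->F, B5->E, B4->F; covers B1=F, B2=F, B4=F, B5=E
together the pool reaches 11 outcomes: B1=T, B1=F, B2=T, B2=F, B3=F, B4=T, B4=F, B5=S, B5=E, B6=T, B6=F
checked all size-1 subsets: none covers 11 outcomes (max 9/11)
at size 2, {3, 4} reaches all 11 outcomes; every lexicographically earlier size-2 subset fails
Answer: 2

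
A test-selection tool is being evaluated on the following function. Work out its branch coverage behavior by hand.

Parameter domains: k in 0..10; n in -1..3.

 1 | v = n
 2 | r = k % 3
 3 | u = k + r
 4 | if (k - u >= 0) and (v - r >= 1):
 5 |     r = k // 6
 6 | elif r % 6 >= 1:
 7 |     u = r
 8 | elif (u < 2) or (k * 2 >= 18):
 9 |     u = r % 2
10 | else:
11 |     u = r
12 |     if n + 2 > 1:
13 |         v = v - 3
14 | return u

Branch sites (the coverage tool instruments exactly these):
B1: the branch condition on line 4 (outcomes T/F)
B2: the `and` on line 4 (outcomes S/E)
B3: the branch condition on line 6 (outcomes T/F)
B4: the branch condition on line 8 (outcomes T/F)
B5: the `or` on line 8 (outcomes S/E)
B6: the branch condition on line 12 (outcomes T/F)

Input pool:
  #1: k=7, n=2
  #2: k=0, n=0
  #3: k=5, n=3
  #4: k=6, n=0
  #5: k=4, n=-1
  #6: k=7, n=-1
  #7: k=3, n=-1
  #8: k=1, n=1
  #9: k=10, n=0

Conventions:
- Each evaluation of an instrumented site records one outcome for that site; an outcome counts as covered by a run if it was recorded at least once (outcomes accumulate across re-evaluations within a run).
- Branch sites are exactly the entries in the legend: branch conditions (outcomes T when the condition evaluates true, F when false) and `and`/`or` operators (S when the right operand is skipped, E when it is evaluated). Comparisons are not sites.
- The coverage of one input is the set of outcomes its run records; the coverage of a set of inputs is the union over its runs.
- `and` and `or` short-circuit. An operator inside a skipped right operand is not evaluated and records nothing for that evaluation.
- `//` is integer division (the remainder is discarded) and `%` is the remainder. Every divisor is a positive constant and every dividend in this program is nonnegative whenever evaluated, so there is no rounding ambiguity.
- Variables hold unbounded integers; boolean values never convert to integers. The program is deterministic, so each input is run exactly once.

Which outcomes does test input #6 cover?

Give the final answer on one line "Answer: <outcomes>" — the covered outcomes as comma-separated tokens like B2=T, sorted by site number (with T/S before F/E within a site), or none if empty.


Tracing the run of input #6 (k=7, n=-1):
  B2->S, B1->F, B3->T
as a set, this run covers: B1=F, B2=S, B3=T
Answer: B1=F, B2=S, B3=T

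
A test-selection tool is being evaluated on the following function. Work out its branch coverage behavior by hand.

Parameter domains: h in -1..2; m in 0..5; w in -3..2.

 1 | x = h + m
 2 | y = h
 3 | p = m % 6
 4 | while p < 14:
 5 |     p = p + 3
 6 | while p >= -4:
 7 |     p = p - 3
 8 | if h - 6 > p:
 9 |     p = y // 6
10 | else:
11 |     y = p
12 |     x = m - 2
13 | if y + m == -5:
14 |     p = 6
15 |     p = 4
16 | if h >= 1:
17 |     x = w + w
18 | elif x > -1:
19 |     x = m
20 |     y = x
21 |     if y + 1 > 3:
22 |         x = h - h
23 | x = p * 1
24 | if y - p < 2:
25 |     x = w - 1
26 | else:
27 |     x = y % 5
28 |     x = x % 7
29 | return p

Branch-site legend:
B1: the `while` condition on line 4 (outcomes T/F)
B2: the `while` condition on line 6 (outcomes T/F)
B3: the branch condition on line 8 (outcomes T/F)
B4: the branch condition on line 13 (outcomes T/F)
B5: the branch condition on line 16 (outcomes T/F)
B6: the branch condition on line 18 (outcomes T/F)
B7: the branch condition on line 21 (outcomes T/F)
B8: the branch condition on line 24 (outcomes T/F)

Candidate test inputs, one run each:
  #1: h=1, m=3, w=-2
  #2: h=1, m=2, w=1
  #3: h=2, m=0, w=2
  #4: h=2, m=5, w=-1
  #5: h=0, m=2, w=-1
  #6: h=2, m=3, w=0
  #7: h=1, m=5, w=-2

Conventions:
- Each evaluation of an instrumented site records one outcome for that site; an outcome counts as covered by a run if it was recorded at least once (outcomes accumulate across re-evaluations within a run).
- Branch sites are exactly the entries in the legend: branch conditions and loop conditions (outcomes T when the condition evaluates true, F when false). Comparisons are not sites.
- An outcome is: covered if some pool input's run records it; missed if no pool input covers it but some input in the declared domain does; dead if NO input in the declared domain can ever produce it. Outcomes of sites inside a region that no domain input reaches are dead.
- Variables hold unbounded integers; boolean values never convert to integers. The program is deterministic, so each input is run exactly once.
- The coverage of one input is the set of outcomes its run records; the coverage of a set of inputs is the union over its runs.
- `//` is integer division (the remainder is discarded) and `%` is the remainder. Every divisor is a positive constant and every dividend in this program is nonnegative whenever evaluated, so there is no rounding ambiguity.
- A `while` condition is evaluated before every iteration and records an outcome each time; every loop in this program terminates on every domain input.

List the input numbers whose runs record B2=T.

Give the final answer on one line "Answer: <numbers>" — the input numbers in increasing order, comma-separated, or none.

input #1 (h=1, m=3, w=-2): covers B2=T
input #2 (h=1, m=2, w=1): covers B2=T
input #3 (h=2, m=0, w=2): covers B2=T
input #4 (h=2, m=5, w=-1): covers B2=T
input #5 (h=0, m=2, w=-1): covers B2=T
input #6 (h=2, m=3, w=0): covers B2=T
input #7 (h=1, m=5, w=-2): covers B2=T

Answer: 1, 2, 3, 4, 5, 6, 7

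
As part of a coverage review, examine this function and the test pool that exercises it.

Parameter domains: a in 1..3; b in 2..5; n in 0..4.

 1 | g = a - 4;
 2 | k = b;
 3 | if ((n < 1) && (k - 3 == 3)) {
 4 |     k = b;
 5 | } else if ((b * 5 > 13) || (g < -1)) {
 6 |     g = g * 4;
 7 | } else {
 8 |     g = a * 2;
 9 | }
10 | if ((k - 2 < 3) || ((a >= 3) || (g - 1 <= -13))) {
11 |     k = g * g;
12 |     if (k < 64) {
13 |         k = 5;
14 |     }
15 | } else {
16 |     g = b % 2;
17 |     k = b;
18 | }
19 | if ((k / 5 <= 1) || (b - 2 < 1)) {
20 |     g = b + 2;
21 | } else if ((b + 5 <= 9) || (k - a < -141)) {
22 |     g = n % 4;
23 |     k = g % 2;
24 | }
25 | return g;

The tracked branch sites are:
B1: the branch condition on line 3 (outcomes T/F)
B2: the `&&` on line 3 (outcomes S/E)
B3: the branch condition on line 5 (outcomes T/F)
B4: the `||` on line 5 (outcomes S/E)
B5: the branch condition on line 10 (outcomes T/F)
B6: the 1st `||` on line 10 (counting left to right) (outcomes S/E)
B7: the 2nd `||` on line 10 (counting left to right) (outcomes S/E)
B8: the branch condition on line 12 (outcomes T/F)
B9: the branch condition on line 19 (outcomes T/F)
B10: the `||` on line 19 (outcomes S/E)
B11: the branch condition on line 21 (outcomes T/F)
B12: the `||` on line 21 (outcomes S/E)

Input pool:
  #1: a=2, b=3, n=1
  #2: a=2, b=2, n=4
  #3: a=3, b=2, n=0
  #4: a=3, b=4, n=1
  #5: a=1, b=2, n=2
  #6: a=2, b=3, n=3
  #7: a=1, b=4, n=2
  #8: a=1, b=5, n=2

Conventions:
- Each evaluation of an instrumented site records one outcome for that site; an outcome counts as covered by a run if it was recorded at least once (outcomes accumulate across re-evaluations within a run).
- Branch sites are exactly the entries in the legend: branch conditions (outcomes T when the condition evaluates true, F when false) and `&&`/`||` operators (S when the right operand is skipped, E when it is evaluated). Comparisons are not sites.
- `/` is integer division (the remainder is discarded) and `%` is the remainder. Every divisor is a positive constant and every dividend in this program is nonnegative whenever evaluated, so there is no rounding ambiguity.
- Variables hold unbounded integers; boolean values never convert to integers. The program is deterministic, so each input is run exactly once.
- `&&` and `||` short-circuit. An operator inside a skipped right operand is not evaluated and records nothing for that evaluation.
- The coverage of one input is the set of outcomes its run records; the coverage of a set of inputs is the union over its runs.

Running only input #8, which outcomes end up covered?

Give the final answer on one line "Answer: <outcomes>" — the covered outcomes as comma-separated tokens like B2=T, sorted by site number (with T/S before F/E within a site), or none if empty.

Running input #8 (a=1, b=5, n=2), event by event:
  B2->S, B1->F, B4->S, B3->T, B6->E, B7->E, B5->T, B8->F, B10->E, B9->F
  B12->E, B11->F
as a set, this run covers: B1=F, B2=S, B3=T, B4=S, B5=T, B6=E, B7=E, B8=F, B9=F, B10=E, B11=F, B12=E

Answer: B1=F, B2=S, B3=T, B4=S, B5=T, B6=E, B7=E, B8=F, B9=F, B10=E, B11=F, B12=E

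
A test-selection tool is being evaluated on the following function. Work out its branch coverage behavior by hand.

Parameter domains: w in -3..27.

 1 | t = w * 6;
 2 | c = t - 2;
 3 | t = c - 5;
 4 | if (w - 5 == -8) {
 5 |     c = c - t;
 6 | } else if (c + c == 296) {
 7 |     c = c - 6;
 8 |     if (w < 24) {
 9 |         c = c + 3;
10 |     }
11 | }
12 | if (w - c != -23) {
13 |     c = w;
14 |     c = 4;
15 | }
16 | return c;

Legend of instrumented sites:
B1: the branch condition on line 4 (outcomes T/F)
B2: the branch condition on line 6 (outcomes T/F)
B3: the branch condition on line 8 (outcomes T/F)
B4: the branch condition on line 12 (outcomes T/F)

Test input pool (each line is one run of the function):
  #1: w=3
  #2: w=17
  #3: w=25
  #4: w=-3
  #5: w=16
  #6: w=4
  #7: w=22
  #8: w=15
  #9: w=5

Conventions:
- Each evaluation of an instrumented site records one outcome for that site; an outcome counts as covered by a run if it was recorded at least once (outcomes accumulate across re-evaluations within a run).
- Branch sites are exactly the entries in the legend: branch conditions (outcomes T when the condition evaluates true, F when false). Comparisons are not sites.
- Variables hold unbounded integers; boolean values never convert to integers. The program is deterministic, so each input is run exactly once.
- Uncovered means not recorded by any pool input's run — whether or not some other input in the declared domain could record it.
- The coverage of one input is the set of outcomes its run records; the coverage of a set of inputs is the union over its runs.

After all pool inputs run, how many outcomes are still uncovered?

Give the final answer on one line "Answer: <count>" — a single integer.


input #1 (w=3): covers B1=F, B2=F, B4=T
input #2 (w=17): covers B1=F, B2=F, B4=T
input #3 (w=25): covers B1=F, B2=T, B3=F, B4=T
input #4 (w=-3): covers B1=T, B4=T
input #5 (w=16): covers B1=F, B2=F, B4=T
input #6 (w=4): covers B1=F, B2=F, B4=T
input #7 (w=22): covers B1=F, B2=F, B4=T
input #8 (w=15): covers B1=F, B2=F, B4=T
input #9 (w=5): covers B1=F, B2=F, B4=F
union over the pool: B1=T, B1=F, B2=T, B2=F, B3=F, B4=T, B4=F
uncovered (1 of 8): B3=T
Answer: 1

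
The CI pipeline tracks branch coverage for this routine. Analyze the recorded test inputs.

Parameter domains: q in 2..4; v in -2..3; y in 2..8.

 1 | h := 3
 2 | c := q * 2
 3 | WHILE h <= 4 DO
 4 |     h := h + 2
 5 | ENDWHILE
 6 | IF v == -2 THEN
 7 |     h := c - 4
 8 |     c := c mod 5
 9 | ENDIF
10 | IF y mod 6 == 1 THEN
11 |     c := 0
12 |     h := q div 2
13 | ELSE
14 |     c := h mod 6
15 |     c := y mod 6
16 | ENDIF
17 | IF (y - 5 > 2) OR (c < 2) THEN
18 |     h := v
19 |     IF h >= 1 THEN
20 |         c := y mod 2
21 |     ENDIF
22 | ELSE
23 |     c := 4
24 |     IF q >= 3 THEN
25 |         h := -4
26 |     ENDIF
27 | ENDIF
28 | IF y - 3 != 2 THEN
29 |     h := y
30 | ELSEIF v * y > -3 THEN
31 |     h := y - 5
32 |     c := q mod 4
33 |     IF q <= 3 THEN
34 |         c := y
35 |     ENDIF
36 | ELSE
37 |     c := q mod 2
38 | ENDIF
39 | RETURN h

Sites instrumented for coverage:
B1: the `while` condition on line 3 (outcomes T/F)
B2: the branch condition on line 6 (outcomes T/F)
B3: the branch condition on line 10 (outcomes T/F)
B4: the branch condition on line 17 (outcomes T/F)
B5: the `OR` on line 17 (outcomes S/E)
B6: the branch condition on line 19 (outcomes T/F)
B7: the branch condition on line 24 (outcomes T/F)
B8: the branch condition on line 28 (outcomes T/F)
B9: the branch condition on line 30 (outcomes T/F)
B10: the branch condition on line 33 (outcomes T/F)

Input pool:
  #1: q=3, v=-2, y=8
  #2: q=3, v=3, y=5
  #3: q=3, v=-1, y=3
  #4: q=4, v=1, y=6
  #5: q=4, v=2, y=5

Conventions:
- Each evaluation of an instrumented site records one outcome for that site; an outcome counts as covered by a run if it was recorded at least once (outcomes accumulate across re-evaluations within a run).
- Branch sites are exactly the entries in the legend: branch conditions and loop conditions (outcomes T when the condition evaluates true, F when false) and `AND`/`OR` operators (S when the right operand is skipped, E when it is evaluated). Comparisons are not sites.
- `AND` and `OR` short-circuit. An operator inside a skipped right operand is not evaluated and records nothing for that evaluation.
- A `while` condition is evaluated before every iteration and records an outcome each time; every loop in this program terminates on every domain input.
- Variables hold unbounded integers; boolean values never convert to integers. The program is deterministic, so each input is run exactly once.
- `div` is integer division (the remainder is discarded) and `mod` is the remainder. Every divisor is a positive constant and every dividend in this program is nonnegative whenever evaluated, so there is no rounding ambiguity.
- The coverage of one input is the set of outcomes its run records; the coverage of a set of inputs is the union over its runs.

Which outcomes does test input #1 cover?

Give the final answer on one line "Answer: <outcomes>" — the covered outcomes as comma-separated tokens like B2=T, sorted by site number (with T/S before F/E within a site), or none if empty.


Simulating input #1 (q=3, v=-2, y=8) step by step:
  B1->T, B1->F, B2->T, B3->F, B5->S, B4->T, B6->F, B8->T
as a set, this run covers: B1=T, B1=F, B2=T, B3=F, B4=T, B5=S, B6=F, B8=T
Answer: B1=T, B1=F, B2=T, B3=F, B4=T, B5=S, B6=F, B8=T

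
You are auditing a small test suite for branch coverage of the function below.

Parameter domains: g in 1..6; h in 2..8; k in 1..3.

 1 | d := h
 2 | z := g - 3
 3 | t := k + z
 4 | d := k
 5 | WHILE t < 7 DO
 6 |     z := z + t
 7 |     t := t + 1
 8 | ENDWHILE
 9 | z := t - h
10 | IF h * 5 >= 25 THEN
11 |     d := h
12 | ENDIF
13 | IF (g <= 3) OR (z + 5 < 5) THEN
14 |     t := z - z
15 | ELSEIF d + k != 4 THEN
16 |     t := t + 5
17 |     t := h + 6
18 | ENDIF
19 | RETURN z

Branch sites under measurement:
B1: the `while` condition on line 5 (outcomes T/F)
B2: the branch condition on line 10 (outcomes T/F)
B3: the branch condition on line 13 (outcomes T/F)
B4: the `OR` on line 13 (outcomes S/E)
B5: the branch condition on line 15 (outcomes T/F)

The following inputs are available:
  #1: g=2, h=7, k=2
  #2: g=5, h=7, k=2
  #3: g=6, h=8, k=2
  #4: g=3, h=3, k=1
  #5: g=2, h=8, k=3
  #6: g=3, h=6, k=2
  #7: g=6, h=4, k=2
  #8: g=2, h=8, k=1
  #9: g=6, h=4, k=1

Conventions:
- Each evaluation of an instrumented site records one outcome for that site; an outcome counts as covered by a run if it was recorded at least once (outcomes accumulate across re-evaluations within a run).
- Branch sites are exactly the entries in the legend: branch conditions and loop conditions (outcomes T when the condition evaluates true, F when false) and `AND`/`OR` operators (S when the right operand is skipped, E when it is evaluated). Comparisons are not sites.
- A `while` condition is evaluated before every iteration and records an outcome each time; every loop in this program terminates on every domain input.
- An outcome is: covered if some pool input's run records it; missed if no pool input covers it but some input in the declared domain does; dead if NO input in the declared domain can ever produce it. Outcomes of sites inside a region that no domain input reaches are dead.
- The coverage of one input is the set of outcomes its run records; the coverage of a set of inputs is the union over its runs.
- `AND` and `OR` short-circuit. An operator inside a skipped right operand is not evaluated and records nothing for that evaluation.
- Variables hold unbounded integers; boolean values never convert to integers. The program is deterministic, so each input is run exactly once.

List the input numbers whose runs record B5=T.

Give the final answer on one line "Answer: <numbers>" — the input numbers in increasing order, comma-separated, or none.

input #1 (g=2, h=7, k=2): misses B5=T
input #2 (g=5, h=7, k=2): covers B5=T
input #3 (g=6, h=8, k=2): misses B5=T
input #4 (g=3, h=3, k=1): misses B5=T
input #5 (g=2, h=8, k=3): misses B5=T
input #6 (g=3, h=6, k=2): misses B5=T
input #7 (g=6, h=4, k=2): misses B5=T
input #8 (g=2, h=8, k=1): misses B5=T
input #9 (g=6, h=4, k=1): covers B5=T

Answer: 2, 9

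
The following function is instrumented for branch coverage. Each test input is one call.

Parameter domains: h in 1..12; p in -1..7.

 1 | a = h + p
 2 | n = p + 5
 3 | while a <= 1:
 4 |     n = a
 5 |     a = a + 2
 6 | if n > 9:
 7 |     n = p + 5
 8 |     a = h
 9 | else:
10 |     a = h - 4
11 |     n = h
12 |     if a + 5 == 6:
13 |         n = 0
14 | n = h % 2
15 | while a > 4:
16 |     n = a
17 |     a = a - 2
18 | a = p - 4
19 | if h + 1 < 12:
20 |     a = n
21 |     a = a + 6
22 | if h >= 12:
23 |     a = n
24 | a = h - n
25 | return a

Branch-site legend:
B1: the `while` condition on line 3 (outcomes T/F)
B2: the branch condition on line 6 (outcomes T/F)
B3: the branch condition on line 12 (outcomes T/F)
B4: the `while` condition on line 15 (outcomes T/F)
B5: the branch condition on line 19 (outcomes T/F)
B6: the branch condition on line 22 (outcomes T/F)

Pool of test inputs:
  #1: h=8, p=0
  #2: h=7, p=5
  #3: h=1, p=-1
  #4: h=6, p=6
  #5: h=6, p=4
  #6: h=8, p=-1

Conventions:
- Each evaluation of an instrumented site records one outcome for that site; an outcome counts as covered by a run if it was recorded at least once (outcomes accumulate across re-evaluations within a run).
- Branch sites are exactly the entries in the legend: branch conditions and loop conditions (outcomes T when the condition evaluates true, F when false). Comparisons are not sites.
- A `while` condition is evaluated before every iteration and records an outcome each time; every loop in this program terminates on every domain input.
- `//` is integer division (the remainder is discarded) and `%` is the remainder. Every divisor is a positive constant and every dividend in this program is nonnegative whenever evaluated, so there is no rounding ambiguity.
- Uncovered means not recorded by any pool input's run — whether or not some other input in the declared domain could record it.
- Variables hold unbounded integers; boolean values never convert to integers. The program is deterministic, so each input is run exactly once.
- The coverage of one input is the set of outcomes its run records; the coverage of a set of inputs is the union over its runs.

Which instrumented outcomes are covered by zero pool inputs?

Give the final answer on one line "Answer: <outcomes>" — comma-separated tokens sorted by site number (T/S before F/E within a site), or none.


test 1 (h=8, p=0) fires B1->F, B2->F, B3->F, B4->F, B5->T, B6->F; hits B1=F, B2=F, B3=F, B4=F, B5=T, B6=F
test 2 (h=7, p=5) fires B1->F, B2->T, B4->T, B4->T, B4->F, B5->T, B6->F; hits B1=F, B2=T, B4=T, B4=F, B5=T, B6=F
test 3 (h=1, p=-1) fires B1->T, B1->F, B2->F, B3->F, B4->F, B5->T, B6->F; hits B1=T, B1=F, B2=F, B3=F, B4=F, B5=T, B6=F
test 4 (h=6, p=6) fires B1->F, B2->T, B4->T, B4->F, B5->T, B6->F; hits B1=F, B2=T, B4=T, B4=F, B5=T, B6=F
test 5 (h=6, p=4) fires B1->F, B2->F, B3->F, B4->F, B5->T, B6->F; hits B1=F, B2=F, B3=F, B4=F, B5=T, B6=F
test 6 (h=8, p=-1) fires B1->F, B2->F, B3->F, B4->F, B5->T, B6->F; hits B1=F, B2=F, B3=F, B4=F, B5=T, B6=F
union over the pool: B1=T, B1=F, B2=T, B2=F, B3=F, B4=T, B4=F, B5=T, B6=F
uncovered (3 of 12): B3=T, B5=F, B6=T
Answer: B3=T, B5=F, B6=T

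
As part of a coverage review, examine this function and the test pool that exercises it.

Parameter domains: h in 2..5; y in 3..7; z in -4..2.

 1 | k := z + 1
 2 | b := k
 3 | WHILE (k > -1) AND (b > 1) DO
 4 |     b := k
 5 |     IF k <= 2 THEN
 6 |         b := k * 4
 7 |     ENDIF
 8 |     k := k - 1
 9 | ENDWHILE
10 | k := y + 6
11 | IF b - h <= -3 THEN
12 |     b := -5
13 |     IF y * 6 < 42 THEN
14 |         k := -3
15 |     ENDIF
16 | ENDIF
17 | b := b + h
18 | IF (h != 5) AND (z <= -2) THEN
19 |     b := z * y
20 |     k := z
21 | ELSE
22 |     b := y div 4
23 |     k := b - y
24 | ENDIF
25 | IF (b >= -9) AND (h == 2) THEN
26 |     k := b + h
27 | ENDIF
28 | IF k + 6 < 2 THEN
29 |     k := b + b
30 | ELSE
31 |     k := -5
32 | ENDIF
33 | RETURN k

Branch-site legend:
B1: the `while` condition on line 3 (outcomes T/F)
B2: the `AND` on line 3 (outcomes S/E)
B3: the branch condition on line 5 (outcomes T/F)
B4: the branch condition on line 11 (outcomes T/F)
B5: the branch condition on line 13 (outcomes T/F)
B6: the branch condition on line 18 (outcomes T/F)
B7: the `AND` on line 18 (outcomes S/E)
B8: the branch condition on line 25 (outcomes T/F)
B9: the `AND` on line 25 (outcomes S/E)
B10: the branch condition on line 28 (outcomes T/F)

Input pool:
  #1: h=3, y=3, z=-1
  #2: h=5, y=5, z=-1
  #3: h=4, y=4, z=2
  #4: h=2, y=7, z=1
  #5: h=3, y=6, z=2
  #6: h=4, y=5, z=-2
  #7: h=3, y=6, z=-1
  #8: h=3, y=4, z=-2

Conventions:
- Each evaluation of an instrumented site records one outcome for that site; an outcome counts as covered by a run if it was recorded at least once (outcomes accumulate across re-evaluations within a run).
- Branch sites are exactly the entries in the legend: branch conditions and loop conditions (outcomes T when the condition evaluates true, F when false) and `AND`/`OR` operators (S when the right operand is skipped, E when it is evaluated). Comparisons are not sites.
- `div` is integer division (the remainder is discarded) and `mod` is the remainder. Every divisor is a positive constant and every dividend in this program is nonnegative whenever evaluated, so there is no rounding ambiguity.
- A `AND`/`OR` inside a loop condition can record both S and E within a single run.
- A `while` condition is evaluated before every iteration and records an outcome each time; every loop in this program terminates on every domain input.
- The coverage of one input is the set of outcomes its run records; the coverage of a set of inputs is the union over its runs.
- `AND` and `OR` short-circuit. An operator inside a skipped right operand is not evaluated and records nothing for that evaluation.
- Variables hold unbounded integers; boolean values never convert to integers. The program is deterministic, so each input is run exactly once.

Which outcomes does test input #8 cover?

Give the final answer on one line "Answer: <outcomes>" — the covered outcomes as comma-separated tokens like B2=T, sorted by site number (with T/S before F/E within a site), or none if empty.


Running input #8 (h=3, y=4, z=-2), event by event:
  B2->S, B1->F, B4->T, B5->T, B7->E, B6->T, B9->E, B8->F, B10->F
deduplicating events, the covered set is: B1=F, B2=S, B4=T, B5=T, B6=T, B7=E, B8=F, B9=E, B10=F
Answer: B1=F, B2=S, B4=T, B5=T, B6=T, B7=E, B8=F, B9=E, B10=F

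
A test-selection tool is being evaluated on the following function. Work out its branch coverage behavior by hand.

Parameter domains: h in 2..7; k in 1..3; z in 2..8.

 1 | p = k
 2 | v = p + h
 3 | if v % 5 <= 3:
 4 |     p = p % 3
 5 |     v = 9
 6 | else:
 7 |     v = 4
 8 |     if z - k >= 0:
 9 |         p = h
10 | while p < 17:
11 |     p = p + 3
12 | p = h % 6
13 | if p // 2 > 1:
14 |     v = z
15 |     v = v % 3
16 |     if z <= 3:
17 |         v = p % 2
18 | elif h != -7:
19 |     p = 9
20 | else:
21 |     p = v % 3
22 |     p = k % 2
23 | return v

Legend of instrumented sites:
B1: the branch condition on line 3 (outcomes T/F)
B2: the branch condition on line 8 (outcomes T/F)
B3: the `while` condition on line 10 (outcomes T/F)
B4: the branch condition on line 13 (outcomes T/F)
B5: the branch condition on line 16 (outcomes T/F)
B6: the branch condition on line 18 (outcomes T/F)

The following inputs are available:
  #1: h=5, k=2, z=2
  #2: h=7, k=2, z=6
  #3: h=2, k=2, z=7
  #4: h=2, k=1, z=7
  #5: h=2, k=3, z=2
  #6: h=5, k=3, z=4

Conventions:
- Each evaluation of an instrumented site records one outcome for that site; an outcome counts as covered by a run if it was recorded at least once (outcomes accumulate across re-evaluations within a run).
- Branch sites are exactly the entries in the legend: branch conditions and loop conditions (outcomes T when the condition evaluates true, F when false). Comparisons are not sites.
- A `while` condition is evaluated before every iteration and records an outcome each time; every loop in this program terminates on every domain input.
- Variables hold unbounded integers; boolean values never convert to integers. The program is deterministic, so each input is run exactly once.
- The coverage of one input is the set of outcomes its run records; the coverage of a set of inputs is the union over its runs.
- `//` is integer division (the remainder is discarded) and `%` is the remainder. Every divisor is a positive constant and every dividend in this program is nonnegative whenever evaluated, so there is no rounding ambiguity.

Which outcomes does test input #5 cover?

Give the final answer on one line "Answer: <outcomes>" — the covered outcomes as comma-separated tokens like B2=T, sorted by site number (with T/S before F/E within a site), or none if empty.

Tracing the run of input #5 (h=2, k=3, z=2):
  B1->T, B3->T, B3->T, B3->T, B3->T, B3->T, B3->T, B3->F, B4->F, B6->T
as a set, this run covers: B1=T, B3=T, B3=F, B4=F, B6=T

Answer: B1=T, B3=T, B3=F, B4=F, B6=T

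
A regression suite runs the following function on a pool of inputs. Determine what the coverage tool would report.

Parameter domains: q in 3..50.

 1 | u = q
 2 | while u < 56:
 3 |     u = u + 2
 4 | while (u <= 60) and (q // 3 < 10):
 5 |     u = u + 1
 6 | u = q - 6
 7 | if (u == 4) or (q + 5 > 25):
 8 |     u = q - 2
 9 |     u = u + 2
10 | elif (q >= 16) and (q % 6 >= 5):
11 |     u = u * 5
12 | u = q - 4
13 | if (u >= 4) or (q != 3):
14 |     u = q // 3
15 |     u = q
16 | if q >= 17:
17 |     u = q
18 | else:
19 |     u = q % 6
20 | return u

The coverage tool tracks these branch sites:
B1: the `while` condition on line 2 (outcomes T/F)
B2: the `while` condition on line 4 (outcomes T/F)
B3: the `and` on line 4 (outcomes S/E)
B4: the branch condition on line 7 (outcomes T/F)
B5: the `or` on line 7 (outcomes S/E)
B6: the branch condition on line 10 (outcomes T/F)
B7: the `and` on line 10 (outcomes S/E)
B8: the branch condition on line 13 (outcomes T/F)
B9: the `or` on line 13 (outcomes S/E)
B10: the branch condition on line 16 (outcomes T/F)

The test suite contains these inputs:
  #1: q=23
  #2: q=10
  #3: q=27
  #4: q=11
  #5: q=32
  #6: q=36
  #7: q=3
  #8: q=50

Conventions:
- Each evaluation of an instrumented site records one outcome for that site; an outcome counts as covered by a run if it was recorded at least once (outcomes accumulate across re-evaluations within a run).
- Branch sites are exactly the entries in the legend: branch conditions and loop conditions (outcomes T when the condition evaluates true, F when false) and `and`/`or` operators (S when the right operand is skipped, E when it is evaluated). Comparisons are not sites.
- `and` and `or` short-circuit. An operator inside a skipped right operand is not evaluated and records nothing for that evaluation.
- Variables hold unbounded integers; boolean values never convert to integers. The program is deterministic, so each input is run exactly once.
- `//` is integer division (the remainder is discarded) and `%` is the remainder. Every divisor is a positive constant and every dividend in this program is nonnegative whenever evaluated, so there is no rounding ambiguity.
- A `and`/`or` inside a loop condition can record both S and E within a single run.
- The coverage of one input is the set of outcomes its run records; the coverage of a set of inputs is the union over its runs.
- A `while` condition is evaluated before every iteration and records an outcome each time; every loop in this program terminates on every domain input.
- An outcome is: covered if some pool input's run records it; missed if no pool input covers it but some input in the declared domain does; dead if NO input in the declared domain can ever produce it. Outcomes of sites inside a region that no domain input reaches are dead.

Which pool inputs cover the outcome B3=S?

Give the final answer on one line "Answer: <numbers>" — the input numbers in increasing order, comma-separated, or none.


input #1 (q=23): covers B3=S
input #2 (q=10): covers B3=S
input #3 (q=27): covers B3=S
input #4 (q=11): covers B3=S
input #5 (q=32): misses B3=S
input #6 (q=36): misses B3=S
input #7 (q=3): covers B3=S
input #8 (q=50): misses B3=S
Answer: 1, 2, 3, 4, 7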